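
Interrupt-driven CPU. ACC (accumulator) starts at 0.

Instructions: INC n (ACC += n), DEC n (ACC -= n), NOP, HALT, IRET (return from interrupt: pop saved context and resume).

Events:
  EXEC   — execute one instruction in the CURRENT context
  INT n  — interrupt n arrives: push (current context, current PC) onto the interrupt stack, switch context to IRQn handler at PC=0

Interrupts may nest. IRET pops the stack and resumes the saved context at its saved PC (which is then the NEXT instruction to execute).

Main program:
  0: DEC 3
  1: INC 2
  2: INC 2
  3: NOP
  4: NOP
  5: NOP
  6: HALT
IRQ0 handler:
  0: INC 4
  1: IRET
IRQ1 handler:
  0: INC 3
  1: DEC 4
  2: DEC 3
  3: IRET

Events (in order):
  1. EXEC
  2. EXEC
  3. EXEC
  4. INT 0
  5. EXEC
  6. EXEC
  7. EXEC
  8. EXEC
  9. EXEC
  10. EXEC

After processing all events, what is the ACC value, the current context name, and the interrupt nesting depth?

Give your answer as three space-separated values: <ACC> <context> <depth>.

Event 1 (EXEC): [MAIN] PC=0: DEC 3 -> ACC=-3
Event 2 (EXEC): [MAIN] PC=1: INC 2 -> ACC=-1
Event 3 (EXEC): [MAIN] PC=2: INC 2 -> ACC=1
Event 4 (INT 0): INT 0 arrives: push (MAIN, PC=3), enter IRQ0 at PC=0 (depth now 1)
Event 5 (EXEC): [IRQ0] PC=0: INC 4 -> ACC=5
Event 6 (EXEC): [IRQ0] PC=1: IRET -> resume MAIN at PC=3 (depth now 0)
Event 7 (EXEC): [MAIN] PC=3: NOP
Event 8 (EXEC): [MAIN] PC=4: NOP
Event 9 (EXEC): [MAIN] PC=5: NOP
Event 10 (EXEC): [MAIN] PC=6: HALT

Answer: 5 MAIN 0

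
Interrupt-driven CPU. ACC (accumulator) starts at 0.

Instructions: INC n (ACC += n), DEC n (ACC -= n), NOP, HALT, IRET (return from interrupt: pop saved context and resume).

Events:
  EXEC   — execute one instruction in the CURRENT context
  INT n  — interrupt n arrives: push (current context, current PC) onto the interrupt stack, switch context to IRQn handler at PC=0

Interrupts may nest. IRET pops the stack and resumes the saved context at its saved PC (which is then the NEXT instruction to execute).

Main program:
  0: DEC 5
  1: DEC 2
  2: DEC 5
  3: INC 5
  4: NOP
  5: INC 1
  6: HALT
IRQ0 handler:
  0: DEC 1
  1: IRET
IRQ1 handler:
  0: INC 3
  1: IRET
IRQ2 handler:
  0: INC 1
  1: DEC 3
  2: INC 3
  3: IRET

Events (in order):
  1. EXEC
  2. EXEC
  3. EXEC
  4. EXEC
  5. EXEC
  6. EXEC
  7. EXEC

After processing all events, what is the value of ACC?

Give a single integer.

Answer: -6

Derivation:
Event 1 (EXEC): [MAIN] PC=0: DEC 5 -> ACC=-5
Event 2 (EXEC): [MAIN] PC=1: DEC 2 -> ACC=-7
Event 3 (EXEC): [MAIN] PC=2: DEC 5 -> ACC=-12
Event 4 (EXEC): [MAIN] PC=3: INC 5 -> ACC=-7
Event 5 (EXEC): [MAIN] PC=4: NOP
Event 6 (EXEC): [MAIN] PC=5: INC 1 -> ACC=-6
Event 7 (EXEC): [MAIN] PC=6: HALT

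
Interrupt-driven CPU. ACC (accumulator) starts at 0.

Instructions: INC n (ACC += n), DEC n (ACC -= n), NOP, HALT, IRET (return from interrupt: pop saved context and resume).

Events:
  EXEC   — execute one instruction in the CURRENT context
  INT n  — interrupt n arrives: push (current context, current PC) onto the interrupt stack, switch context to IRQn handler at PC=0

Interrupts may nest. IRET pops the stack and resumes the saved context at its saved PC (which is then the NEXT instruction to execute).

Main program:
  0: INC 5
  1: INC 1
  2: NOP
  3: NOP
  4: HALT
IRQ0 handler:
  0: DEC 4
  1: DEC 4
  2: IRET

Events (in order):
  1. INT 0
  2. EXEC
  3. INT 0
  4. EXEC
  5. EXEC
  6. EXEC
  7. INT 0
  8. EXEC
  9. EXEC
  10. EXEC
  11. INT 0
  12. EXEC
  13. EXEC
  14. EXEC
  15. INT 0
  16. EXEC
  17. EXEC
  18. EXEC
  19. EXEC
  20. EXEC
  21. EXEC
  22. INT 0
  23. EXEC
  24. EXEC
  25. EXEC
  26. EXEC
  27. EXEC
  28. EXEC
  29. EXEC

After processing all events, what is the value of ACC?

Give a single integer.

Event 1 (INT 0): INT 0 arrives: push (MAIN, PC=0), enter IRQ0 at PC=0 (depth now 1)
Event 2 (EXEC): [IRQ0] PC=0: DEC 4 -> ACC=-4
Event 3 (INT 0): INT 0 arrives: push (IRQ0, PC=1), enter IRQ0 at PC=0 (depth now 2)
Event 4 (EXEC): [IRQ0] PC=0: DEC 4 -> ACC=-8
Event 5 (EXEC): [IRQ0] PC=1: DEC 4 -> ACC=-12
Event 6 (EXEC): [IRQ0] PC=2: IRET -> resume IRQ0 at PC=1 (depth now 1)
Event 7 (INT 0): INT 0 arrives: push (IRQ0, PC=1), enter IRQ0 at PC=0 (depth now 2)
Event 8 (EXEC): [IRQ0] PC=0: DEC 4 -> ACC=-16
Event 9 (EXEC): [IRQ0] PC=1: DEC 4 -> ACC=-20
Event 10 (EXEC): [IRQ0] PC=2: IRET -> resume IRQ0 at PC=1 (depth now 1)
Event 11 (INT 0): INT 0 arrives: push (IRQ0, PC=1), enter IRQ0 at PC=0 (depth now 2)
Event 12 (EXEC): [IRQ0] PC=0: DEC 4 -> ACC=-24
Event 13 (EXEC): [IRQ0] PC=1: DEC 4 -> ACC=-28
Event 14 (EXEC): [IRQ0] PC=2: IRET -> resume IRQ0 at PC=1 (depth now 1)
Event 15 (INT 0): INT 0 arrives: push (IRQ0, PC=1), enter IRQ0 at PC=0 (depth now 2)
Event 16 (EXEC): [IRQ0] PC=0: DEC 4 -> ACC=-32
Event 17 (EXEC): [IRQ0] PC=1: DEC 4 -> ACC=-36
Event 18 (EXEC): [IRQ0] PC=2: IRET -> resume IRQ0 at PC=1 (depth now 1)
Event 19 (EXEC): [IRQ0] PC=1: DEC 4 -> ACC=-40
Event 20 (EXEC): [IRQ0] PC=2: IRET -> resume MAIN at PC=0 (depth now 0)
Event 21 (EXEC): [MAIN] PC=0: INC 5 -> ACC=-35
Event 22 (INT 0): INT 0 arrives: push (MAIN, PC=1), enter IRQ0 at PC=0 (depth now 1)
Event 23 (EXEC): [IRQ0] PC=0: DEC 4 -> ACC=-39
Event 24 (EXEC): [IRQ0] PC=1: DEC 4 -> ACC=-43
Event 25 (EXEC): [IRQ0] PC=2: IRET -> resume MAIN at PC=1 (depth now 0)
Event 26 (EXEC): [MAIN] PC=1: INC 1 -> ACC=-42
Event 27 (EXEC): [MAIN] PC=2: NOP
Event 28 (EXEC): [MAIN] PC=3: NOP
Event 29 (EXEC): [MAIN] PC=4: HALT

Answer: -42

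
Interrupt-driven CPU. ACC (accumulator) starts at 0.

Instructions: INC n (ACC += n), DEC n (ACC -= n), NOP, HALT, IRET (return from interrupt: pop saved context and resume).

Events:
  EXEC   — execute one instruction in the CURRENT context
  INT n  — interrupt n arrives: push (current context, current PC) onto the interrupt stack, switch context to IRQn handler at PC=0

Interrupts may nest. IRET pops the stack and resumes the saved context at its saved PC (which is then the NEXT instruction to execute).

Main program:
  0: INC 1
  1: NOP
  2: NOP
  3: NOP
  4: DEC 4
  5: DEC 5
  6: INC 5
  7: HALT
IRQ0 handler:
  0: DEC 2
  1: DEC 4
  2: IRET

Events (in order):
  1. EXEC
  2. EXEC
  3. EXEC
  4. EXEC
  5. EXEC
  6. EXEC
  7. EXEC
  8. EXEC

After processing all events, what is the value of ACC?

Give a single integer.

Event 1 (EXEC): [MAIN] PC=0: INC 1 -> ACC=1
Event 2 (EXEC): [MAIN] PC=1: NOP
Event 3 (EXEC): [MAIN] PC=2: NOP
Event 4 (EXEC): [MAIN] PC=3: NOP
Event 5 (EXEC): [MAIN] PC=4: DEC 4 -> ACC=-3
Event 6 (EXEC): [MAIN] PC=5: DEC 5 -> ACC=-8
Event 7 (EXEC): [MAIN] PC=6: INC 5 -> ACC=-3
Event 8 (EXEC): [MAIN] PC=7: HALT

Answer: -3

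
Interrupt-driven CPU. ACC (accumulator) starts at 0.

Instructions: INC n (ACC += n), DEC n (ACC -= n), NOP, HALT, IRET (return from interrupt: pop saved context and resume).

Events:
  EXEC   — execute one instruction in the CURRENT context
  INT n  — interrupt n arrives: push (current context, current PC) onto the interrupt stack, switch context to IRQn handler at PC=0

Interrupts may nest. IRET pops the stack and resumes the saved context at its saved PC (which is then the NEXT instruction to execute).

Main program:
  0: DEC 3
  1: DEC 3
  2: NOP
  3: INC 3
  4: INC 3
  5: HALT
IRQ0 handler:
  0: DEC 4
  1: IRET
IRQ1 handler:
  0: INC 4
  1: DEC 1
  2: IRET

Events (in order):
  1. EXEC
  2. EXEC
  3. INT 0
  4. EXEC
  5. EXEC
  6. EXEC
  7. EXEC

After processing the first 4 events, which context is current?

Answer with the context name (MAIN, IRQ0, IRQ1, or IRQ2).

Event 1 (EXEC): [MAIN] PC=0: DEC 3 -> ACC=-3
Event 2 (EXEC): [MAIN] PC=1: DEC 3 -> ACC=-6
Event 3 (INT 0): INT 0 arrives: push (MAIN, PC=2), enter IRQ0 at PC=0 (depth now 1)
Event 4 (EXEC): [IRQ0] PC=0: DEC 4 -> ACC=-10

Answer: IRQ0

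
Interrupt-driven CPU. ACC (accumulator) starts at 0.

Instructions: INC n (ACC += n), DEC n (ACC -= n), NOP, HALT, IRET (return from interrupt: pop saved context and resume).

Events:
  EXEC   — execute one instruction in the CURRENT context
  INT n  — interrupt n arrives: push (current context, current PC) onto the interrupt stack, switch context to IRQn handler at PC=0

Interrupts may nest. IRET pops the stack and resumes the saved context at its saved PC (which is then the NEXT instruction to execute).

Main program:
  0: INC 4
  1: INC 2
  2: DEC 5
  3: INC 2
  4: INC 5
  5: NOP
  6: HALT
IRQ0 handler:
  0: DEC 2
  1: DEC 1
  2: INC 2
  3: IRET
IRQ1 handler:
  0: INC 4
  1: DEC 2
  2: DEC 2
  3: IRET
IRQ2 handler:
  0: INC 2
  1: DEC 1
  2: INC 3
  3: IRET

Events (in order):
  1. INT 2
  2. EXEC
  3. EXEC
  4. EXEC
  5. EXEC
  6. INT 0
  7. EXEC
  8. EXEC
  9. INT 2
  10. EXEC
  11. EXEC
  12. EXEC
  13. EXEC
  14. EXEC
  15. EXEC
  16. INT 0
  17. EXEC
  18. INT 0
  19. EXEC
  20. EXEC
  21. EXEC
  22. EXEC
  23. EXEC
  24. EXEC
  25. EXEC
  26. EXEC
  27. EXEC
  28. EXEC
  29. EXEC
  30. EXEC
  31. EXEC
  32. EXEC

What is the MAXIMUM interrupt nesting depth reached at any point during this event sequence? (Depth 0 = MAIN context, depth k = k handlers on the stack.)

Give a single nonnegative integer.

Answer: 2

Derivation:
Event 1 (INT 2): INT 2 arrives: push (MAIN, PC=0), enter IRQ2 at PC=0 (depth now 1) [depth=1]
Event 2 (EXEC): [IRQ2] PC=0: INC 2 -> ACC=2 [depth=1]
Event 3 (EXEC): [IRQ2] PC=1: DEC 1 -> ACC=1 [depth=1]
Event 4 (EXEC): [IRQ2] PC=2: INC 3 -> ACC=4 [depth=1]
Event 5 (EXEC): [IRQ2] PC=3: IRET -> resume MAIN at PC=0 (depth now 0) [depth=0]
Event 6 (INT 0): INT 0 arrives: push (MAIN, PC=0), enter IRQ0 at PC=0 (depth now 1) [depth=1]
Event 7 (EXEC): [IRQ0] PC=0: DEC 2 -> ACC=2 [depth=1]
Event 8 (EXEC): [IRQ0] PC=1: DEC 1 -> ACC=1 [depth=1]
Event 9 (INT 2): INT 2 arrives: push (IRQ0, PC=2), enter IRQ2 at PC=0 (depth now 2) [depth=2]
Event 10 (EXEC): [IRQ2] PC=0: INC 2 -> ACC=3 [depth=2]
Event 11 (EXEC): [IRQ2] PC=1: DEC 1 -> ACC=2 [depth=2]
Event 12 (EXEC): [IRQ2] PC=2: INC 3 -> ACC=5 [depth=2]
Event 13 (EXEC): [IRQ2] PC=3: IRET -> resume IRQ0 at PC=2 (depth now 1) [depth=1]
Event 14 (EXEC): [IRQ0] PC=2: INC 2 -> ACC=7 [depth=1]
Event 15 (EXEC): [IRQ0] PC=3: IRET -> resume MAIN at PC=0 (depth now 0) [depth=0]
Event 16 (INT 0): INT 0 arrives: push (MAIN, PC=0), enter IRQ0 at PC=0 (depth now 1) [depth=1]
Event 17 (EXEC): [IRQ0] PC=0: DEC 2 -> ACC=5 [depth=1]
Event 18 (INT 0): INT 0 arrives: push (IRQ0, PC=1), enter IRQ0 at PC=0 (depth now 2) [depth=2]
Event 19 (EXEC): [IRQ0] PC=0: DEC 2 -> ACC=3 [depth=2]
Event 20 (EXEC): [IRQ0] PC=1: DEC 1 -> ACC=2 [depth=2]
Event 21 (EXEC): [IRQ0] PC=2: INC 2 -> ACC=4 [depth=2]
Event 22 (EXEC): [IRQ0] PC=3: IRET -> resume IRQ0 at PC=1 (depth now 1) [depth=1]
Event 23 (EXEC): [IRQ0] PC=1: DEC 1 -> ACC=3 [depth=1]
Event 24 (EXEC): [IRQ0] PC=2: INC 2 -> ACC=5 [depth=1]
Event 25 (EXEC): [IRQ0] PC=3: IRET -> resume MAIN at PC=0 (depth now 0) [depth=0]
Event 26 (EXEC): [MAIN] PC=0: INC 4 -> ACC=9 [depth=0]
Event 27 (EXEC): [MAIN] PC=1: INC 2 -> ACC=11 [depth=0]
Event 28 (EXEC): [MAIN] PC=2: DEC 5 -> ACC=6 [depth=0]
Event 29 (EXEC): [MAIN] PC=3: INC 2 -> ACC=8 [depth=0]
Event 30 (EXEC): [MAIN] PC=4: INC 5 -> ACC=13 [depth=0]
Event 31 (EXEC): [MAIN] PC=5: NOP [depth=0]
Event 32 (EXEC): [MAIN] PC=6: HALT [depth=0]
Max depth observed: 2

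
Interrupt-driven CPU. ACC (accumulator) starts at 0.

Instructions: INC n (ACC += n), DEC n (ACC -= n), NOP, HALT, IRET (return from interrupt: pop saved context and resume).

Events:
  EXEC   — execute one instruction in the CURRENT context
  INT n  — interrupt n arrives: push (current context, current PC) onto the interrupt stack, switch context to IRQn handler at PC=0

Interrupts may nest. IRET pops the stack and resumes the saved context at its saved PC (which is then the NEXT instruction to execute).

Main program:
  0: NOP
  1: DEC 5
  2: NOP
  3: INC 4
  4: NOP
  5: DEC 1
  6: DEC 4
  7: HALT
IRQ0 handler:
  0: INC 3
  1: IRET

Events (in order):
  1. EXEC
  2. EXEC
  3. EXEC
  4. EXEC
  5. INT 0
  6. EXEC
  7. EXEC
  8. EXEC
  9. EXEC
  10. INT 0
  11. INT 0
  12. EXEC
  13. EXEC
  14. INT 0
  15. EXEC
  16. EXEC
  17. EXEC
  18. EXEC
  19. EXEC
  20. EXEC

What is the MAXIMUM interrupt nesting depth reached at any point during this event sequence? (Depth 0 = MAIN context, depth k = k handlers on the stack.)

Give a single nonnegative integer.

Event 1 (EXEC): [MAIN] PC=0: NOP [depth=0]
Event 2 (EXEC): [MAIN] PC=1: DEC 5 -> ACC=-5 [depth=0]
Event 3 (EXEC): [MAIN] PC=2: NOP [depth=0]
Event 4 (EXEC): [MAIN] PC=3: INC 4 -> ACC=-1 [depth=0]
Event 5 (INT 0): INT 0 arrives: push (MAIN, PC=4), enter IRQ0 at PC=0 (depth now 1) [depth=1]
Event 6 (EXEC): [IRQ0] PC=0: INC 3 -> ACC=2 [depth=1]
Event 7 (EXEC): [IRQ0] PC=1: IRET -> resume MAIN at PC=4 (depth now 0) [depth=0]
Event 8 (EXEC): [MAIN] PC=4: NOP [depth=0]
Event 9 (EXEC): [MAIN] PC=5: DEC 1 -> ACC=1 [depth=0]
Event 10 (INT 0): INT 0 arrives: push (MAIN, PC=6), enter IRQ0 at PC=0 (depth now 1) [depth=1]
Event 11 (INT 0): INT 0 arrives: push (IRQ0, PC=0), enter IRQ0 at PC=0 (depth now 2) [depth=2]
Event 12 (EXEC): [IRQ0] PC=0: INC 3 -> ACC=4 [depth=2]
Event 13 (EXEC): [IRQ0] PC=1: IRET -> resume IRQ0 at PC=0 (depth now 1) [depth=1]
Event 14 (INT 0): INT 0 arrives: push (IRQ0, PC=0), enter IRQ0 at PC=0 (depth now 2) [depth=2]
Event 15 (EXEC): [IRQ0] PC=0: INC 3 -> ACC=7 [depth=2]
Event 16 (EXEC): [IRQ0] PC=1: IRET -> resume IRQ0 at PC=0 (depth now 1) [depth=1]
Event 17 (EXEC): [IRQ0] PC=0: INC 3 -> ACC=10 [depth=1]
Event 18 (EXEC): [IRQ0] PC=1: IRET -> resume MAIN at PC=6 (depth now 0) [depth=0]
Event 19 (EXEC): [MAIN] PC=6: DEC 4 -> ACC=6 [depth=0]
Event 20 (EXEC): [MAIN] PC=7: HALT [depth=0]
Max depth observed: 2

Answer: 2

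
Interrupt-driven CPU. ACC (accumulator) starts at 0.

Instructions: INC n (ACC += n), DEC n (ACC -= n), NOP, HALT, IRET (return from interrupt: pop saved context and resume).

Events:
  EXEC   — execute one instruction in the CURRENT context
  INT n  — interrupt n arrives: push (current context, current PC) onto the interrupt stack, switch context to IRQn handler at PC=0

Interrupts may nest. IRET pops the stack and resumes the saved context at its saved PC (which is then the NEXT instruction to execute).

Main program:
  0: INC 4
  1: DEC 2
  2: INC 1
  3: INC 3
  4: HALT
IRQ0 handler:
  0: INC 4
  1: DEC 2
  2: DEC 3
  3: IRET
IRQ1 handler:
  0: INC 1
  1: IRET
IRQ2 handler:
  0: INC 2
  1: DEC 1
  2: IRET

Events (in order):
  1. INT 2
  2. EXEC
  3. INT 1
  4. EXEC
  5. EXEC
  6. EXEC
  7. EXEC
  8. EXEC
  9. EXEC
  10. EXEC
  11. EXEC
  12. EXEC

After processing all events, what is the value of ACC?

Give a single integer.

Event 1 (INT 2): INT 2 arrives: push (MAIN, PC=0), enter IRQ2 at PC=0 (depth now 1)
Event 2 (EXEC): [IRQ2] PC=0: INC 2 -> ACC=2
Event 3 (INT 1): INT 1 arrives: push (IRQ2, PC=1), enter IRQ1 at PC=0 (depth now 2)
Event 4 (EXEC): [IRQ1] PC=0: INC 1 -> ACC=3
Event 5 (EXEC): [IRQ1] PC=1: IRET -> resume IRQ2 at PC=1 (depth now 1)
Event 6 (EXEC): [IRQ2] PC=1: DEC 1 -> ACC=2
Event 7 (EXEC): [IRQ2] PC=2: IRET -> resume MAIN at PC=0 (depth now 0)
Event 8 (EXEC): [MAIN] PC=0: INC 4 -> ACC=6
Event 9 (EXEC): [MAIN] PC=1: DEC 2 -> ACC=4
Event 10 (EXEC): [MAIN] PC=2: INC 1 -> ACC=5
Event 11 (EXEC): [MAIN] PC=3: INC 3 -> ACC=8
Event 12 (EXEC): [MAIN] PC=4: HALT

Answer: 8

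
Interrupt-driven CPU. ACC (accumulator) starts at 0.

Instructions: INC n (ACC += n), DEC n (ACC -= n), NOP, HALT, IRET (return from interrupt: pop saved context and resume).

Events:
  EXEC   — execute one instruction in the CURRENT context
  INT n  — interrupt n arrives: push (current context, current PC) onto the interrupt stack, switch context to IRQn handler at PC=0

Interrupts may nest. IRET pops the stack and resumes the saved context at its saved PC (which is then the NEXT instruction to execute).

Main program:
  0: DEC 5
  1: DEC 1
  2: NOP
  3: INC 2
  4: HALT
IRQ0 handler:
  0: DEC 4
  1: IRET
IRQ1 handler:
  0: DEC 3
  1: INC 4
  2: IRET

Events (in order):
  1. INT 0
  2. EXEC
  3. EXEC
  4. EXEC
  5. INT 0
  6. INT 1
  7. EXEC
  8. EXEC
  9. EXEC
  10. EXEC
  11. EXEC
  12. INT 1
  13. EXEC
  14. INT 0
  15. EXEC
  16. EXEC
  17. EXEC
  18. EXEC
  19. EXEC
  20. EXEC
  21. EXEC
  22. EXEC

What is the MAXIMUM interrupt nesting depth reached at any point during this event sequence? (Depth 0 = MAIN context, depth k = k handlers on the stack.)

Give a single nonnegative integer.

Answer: 2

Derivation:
Event 1 (INT 0): INT 0 arrives: push (MAIN, PC=0), enter IRQ0 at PC=0 (depth now 1) [depth=1]
Event 2 (EXEC): [IRQ0] PC=0: DEC 4 -> ACC=-4 [depth=1]
Event 3 (EXEC): [IRQ0] PC=1: IRET -> resume MAIN at PC=0 (depth now 0) [depth=0]
Event 4 (EXEC): [MAIN] PC=0: DEC 5 -> ACC=-9 [depth=0]
Event 5 (INT 0): INT 0 arrives: push (MAIN, PC=1), enter IRQ0 at PC=0 (depth now 1) [depth=1]
Event 6 (INT 1): INT 1 arrives: push (IRQ0, PC=0), enter IRQ1 at PC=0 (depth now 2) [depth=2]
Event 7 (EXEC): [IRQ1] PC=0: DEC 3 -> ACC=-12 [depth=2]
Event 8 (EXEC): [IRQ1] PC=1: INC 4 -> ACC=-8 [depth=2]
Event 9 (EXEC): [IRQ1] PC=2: IRET -> resume IRQ0 at PC=0 (depth now 1) [depth=1]
Event 10 (EXEC): [IRQ0] PC=0: DEC 4 -> ACC=-12 [depth=1]
Event 11 (EXEC): [IRQ0] PC=1: IRET -> resume MAIN at PC=1 (depth now 0) [depth=0]
Event 12 (INT 1): INT 1 arrives: push (MAIN, PC=1), enter IRQ1 at PC=0 (depth now 1) [depth=1]
Event 13 (EXEC): [IRQ1] PC=0: DEC 3 -> ACC=-15 [depth=1]
Event 14 (INT 0): INT 0 arrives: push (IRQ1, PC=1), enter IRQ0 at PC=0 (depth now 2) [depth=2]
Event 15 (EXEC): [IRQ0] PC=0: DEC 4 -> ACC=-19 [depth=2]
Event 16 (EXEC): [IRQ0] PC=1: IRET -> resume IRQ1 at PC=1 (depth now 1) [depth=1]
Event 17 (EXEC): [IRQ1] PC=1: INC 4 -> ACC=-15 [depth=1]
Event 18 (EXEC): [IRQ1] PC=2: IRET -> resume MAIN at PC=1 (depth now 0) [depth=0]
Event 19 (EXEC): [MAIN] PC=1: DEC 1 -> ACC=-16 [depth=0]
Event 20 (EXEC): [MAIN] PC=2: NOP [depth=0]
Event 21 (EXEC): [MAIN] PC=3: INC 2 -> ACC=-14 [depth=0]
Event 22 (EXEC): [MAIN] PC=4: HALT [depth=0]
Max depth observed: 2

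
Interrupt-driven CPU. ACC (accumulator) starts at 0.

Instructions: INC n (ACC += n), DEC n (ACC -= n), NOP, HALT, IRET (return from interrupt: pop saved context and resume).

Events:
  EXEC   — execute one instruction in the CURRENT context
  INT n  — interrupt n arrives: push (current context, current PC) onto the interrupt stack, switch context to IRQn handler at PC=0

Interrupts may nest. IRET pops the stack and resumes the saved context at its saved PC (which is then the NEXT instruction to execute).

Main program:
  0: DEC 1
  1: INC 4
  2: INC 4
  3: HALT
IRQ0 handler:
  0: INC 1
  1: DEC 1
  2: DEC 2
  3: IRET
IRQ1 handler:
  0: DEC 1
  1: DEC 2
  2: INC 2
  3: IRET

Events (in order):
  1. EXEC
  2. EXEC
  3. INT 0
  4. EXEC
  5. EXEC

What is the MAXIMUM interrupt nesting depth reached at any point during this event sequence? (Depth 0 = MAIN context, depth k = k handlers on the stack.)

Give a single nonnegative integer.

Answer: 1

Derivation:
Event 1 (EXEC): [MAIN] PC=0: DEC 1 -> ACC=-1 [depth=0]
Event 2 (EXEC): [MAIN] PC=1: INC 4 -> ACC=3 [depth=0]
Event 3 (INT 0): INT 0 arrives: push (MAIN, PC=2), enter IRQ0 at PC=0 (depth now 1) [depth=1]
Event 4 (EXEC): [IRQ0] PC=0: INC 1 -> ACC=4 [depth=1]
Event 5 (EXEC): [IRQ0] PC=1: DEC 1 -> ACC=3 [depth=1]
Max depth observed: 1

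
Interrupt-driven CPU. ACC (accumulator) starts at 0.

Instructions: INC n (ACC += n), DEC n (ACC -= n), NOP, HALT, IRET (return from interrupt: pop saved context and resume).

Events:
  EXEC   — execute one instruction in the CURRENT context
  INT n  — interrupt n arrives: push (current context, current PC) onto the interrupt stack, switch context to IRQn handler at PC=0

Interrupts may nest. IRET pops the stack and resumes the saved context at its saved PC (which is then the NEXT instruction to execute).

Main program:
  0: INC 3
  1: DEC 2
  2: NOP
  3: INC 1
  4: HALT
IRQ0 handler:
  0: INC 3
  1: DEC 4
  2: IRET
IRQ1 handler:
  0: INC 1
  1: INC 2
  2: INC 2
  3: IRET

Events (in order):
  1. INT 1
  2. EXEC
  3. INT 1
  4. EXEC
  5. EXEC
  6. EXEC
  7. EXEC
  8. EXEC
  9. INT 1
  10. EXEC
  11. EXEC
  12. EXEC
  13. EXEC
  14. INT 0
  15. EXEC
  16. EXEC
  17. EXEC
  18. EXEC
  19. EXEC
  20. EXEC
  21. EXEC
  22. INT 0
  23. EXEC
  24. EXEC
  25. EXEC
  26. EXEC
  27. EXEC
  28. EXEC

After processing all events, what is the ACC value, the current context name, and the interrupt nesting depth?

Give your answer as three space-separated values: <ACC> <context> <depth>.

Event 1 (INT 1): INT 1 arrives: push (MAIN, PC=0), enter IRQ1 at PC=0 (depth now 1)
Event 2 (EXEC): [IRQ1] PC=0: INC 1 -> ACC=1
Event 3 (INT 1): INT 1 arrives: push (IRQ1, PC=1), enter IRQ1 at PC=0 (depth now 2)
Event 4 (EXEC): [IRQ1] PC=0: INC 1 -> ACC=2
Event 5 (EXEC): [IRQ1] PC=1: INC 2 -> ACC=4
Event 6 (EXEC): [IRQ1] PC=2: INC 2 -> ACC=6
Event 7 (EXEC): [IRQ1] PC=3: IRET -> resume IRQ1 at PC=1 (depth now 1)
Event 8 (EXEC): [IRQ1] PC=1: INC 2 -> ACC=8
Event 9 (INT 1): INT 1 arrives: push (IRQ1, PC=2), enter IRQ1 at PC=0 (depth now 2)
Event 10 (EXEC): [IRQ1] PC=0: INC 1 -> ACC=9
Event 11 (EXEC): [IRQ1] PC=1: INC 2 -> ACC=11
Event 12 (EXEC): [IRQ1] PC=2: INC 2 -> ACC=13
Event 13 (EXEC): [IRQ1] PC=3: IRET -> resume IRQ1 at PC=2 (depth now 1)
Event 14 (INT 0): INT 0 arrives: push (IRQ1, PC=2), enter IRQ0 at PC=0 (depth now 2)
Event 15 (EXEC): [IRQ0] PC=0: INC 3 -> ACC=16
Event 16 (EXEC): [IRQ0] PC=1: DEC 4 -> ACC=12
Event 17 (EXEC): [IRQ0] PC=2: IRET -> resume IRQ1 at PC=2 (depth now 1)
Event 18 (EXEC): [IRQ1] PC=2: INC 2 -> ACC=14
Event 19 (EXEC): [IRQ1] PC=3: IRET -> resume MAIN at PC=0 (depth now 0)
Event 20 (EXEC): [MAIN] PC=0: INC 3 -> ACC=17
Event 21 (EXEC): [MAIN] PC=1: DEC 2 -> ACC=15
Event 22 (INT 0): INT 0 arrives: push (MAIN, PC=2), enter IRQ0 at PC=0 (depth now 1)
Event 23 (EXEC): [IRQ0] PC=0: INC 3 -> ACC=18
Event 24 (EXEC): [IRQ0] PC=1: DEC 4 -> ACC=14
Event 25 (EXEC): [IRQ0] PC=2: IRET -> resume MAIN at PC=2 (depth now 0)
Event 26 (EXEC): [MAIN] PC=2: NOP
Event 27 (EXEC): [MAIN] PC=3: INC 1 -> ACC=15
Event 28 (EXEC): [MAIN] PC=4: HALT

Answer: 15 MAIN 0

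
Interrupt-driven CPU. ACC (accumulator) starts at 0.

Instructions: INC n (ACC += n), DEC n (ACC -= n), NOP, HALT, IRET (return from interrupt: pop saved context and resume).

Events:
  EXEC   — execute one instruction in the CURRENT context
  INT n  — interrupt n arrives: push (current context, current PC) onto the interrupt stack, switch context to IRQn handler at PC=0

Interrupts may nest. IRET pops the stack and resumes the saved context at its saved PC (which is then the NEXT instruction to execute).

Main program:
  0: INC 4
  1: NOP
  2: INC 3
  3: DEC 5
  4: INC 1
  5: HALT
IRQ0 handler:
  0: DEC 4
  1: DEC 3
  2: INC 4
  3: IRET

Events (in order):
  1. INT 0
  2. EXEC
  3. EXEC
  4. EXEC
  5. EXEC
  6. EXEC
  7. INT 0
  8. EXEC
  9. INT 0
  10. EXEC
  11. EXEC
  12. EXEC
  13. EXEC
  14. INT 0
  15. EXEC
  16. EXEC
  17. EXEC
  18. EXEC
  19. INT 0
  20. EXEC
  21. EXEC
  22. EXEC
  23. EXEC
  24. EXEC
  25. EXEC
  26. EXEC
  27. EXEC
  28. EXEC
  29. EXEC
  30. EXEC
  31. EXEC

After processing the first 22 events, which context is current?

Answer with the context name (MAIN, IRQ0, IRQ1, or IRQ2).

Answer: IRQ0

Derivation:
Event 1 (INT 0): INT 0 arrives: push (MAIN, PC=0), enter IRQ0 at PC=0 (depth now 1)
Event 2 (EXEC): [IRQ0] PC=0: DEC 4 -> ACC=-4
Event 3 (EXEC): [IRQ0] PC=1: DEC 3 -> ACC=-7
Event 4 (EXEC): [IRQ0] PC=2: INC 4 -> ACC=-3
Event 5 (EXEC): [IRQ0] PC=3: IRET -> resume MAIN at PC=0 (depth now 0)
Event 6 (EXEC): [MAIN] PC=0: INC 4 -> ACC=1
Event 7 (INT 0): INT 0 arrives: push (MAIN, PC=1), enter IRQ0 at PC=0 (depth now 1)
Event 8 (EXEC): [IRQ0] PC=0: DEC 4 -> ACC=-3
Event 9 (INT 0): INT 0 arrives: push (IRQ0, PC=1), enter IRQ0 at PC=0 (depth now 2)
Event 10 (EXEC): [IRQ0] PC=0: DEC 4 -> ACC=-7
Event 11 (EXEC): [IRQ0] PC=1: DEC 3 -> ACC=-10
Event 12 (EXEC): [IRQ0] PC=2: INC 4 -> ACC=-6
Event 13 (EXEC): [IRQ0] PC=3: IRET -> resume IRQ0 at PC=1 (depth now 1)
Event 14 (INT 0): INT 0 arrives: push (IRQ0, PC=1), enter IRQ0 at PC=0 (depth now 2)
Event 15 (EXEC): [IRQ0] PC=0: DEC 4 -> ACC=-10
Event 16 (EXEC): [IRQ0] PC=1: DEC 3 -> ACC=-13
Event 17 (EXEC): [IRQ0] PC=2: INC 4 -> ACC=-9
Event 18 (EXEC): [IRQ0] PC=3: IRET -> resume IRQ0 at PC=1 (depth now 1)
Event 19 (INT 0): INT 0 arrives: push (IRQ0, PC=1), enter IRQ0 at PC=0 (depth now 2)
Event 20 (EXEC): [IRQ0] PC=0: DEC 4 -> ACC=-13
Event 21 (EXEC): [IRQ0] PC=1: DEC 3 -> ACC=-16
Event 22 (EXEC): [IRQ0] PC=2: INC 4 -> ACC=-12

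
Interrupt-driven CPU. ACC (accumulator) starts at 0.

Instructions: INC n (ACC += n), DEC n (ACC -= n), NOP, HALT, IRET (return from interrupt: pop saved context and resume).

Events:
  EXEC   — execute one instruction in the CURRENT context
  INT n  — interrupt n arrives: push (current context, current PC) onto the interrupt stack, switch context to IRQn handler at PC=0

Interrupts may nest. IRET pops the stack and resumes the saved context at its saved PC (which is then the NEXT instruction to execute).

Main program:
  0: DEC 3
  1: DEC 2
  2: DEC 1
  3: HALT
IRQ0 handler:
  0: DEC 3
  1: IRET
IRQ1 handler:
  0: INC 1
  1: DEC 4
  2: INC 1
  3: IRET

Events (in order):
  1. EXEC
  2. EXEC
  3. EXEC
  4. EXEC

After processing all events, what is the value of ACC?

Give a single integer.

Answer: -6

Derivation:
Event 1 (EXEC): [MAIN] PC=0: DEC 3 -> ACC=-3
Event 2 (EXEC): [MAIN] PC=1: DEC 2 -> ACC=-5
Event 3 (EXEC): [MAIN] PC=2: DEC 1 -> ACC=-6
Event 4 (EXEC): [MAIN] PC=3: HALT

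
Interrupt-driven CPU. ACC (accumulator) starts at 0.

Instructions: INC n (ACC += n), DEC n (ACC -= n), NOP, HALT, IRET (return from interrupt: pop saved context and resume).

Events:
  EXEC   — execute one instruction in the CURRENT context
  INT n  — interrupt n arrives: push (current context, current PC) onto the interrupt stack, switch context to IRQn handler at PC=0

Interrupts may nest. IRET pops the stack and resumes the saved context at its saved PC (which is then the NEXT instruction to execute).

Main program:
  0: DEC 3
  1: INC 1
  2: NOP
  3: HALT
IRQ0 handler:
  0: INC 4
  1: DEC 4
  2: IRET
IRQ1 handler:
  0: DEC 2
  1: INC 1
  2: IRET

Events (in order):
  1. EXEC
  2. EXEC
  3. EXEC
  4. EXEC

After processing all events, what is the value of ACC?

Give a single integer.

Answer: -2

Derivation:
Event 1 (EXEC): [MAIN] PC=0: DEC 3 -> ACC=-3
Event 2 (EXEC): [MAIN] PC=1: INC 1 -> ACC=-2
Event 3 (EXEC): [MAIN] PC=2: NOP
Event 4 (EXEC): [MAIN] PC=3: HALT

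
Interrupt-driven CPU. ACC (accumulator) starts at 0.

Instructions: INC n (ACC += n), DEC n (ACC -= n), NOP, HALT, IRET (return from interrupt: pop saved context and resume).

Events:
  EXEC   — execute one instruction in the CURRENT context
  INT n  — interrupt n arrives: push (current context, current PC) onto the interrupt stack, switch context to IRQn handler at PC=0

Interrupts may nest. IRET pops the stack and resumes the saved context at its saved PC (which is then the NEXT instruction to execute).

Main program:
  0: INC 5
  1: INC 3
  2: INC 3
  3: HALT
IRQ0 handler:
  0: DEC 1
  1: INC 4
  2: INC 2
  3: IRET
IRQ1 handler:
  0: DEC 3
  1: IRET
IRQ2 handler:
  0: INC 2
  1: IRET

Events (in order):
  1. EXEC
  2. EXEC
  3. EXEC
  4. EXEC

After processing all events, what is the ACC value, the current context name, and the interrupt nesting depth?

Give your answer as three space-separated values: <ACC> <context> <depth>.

Answer: 11 MAIN 0

Derivation:
Event 1 (EXEC): [MAIN] PC=0: INC 5 -> ACC=5
Event 2 (EXEC): [MAIN] PC=1: INC 3 -> ACC=8
Event 3 (EXEC): [MAIN] PC=2: INC 3 -> ACC=11
Event 4 (EXEC): [MAIN] PC=3: HALT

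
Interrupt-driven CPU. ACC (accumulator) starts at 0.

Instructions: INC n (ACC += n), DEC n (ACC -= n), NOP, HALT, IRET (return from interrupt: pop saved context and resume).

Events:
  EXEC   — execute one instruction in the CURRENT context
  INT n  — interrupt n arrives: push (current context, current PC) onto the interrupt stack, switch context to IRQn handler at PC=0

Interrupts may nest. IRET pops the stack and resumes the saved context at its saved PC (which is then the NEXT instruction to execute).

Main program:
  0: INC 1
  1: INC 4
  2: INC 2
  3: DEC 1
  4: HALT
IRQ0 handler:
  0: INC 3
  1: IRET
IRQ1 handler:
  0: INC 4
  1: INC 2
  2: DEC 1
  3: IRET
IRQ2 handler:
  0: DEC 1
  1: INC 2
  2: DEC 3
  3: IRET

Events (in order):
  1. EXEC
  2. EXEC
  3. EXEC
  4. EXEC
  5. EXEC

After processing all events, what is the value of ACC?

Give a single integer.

Event 1 (EXEC): [MAIN] PC=0: INC 1 -> ACC=1
Event 2 (EXEC): [MAIN] PC=1: INC 4 -> ACC=5
Event 3 (EXEC): [MAIN] PC=2: INC 2 -> ACC=7
Event 4 (EXEC): [MAIN] PC=3: DEC 1 -> ACC=6
Event 5 (EXEC): [MAIN] PC=4: HALT

Answer: 6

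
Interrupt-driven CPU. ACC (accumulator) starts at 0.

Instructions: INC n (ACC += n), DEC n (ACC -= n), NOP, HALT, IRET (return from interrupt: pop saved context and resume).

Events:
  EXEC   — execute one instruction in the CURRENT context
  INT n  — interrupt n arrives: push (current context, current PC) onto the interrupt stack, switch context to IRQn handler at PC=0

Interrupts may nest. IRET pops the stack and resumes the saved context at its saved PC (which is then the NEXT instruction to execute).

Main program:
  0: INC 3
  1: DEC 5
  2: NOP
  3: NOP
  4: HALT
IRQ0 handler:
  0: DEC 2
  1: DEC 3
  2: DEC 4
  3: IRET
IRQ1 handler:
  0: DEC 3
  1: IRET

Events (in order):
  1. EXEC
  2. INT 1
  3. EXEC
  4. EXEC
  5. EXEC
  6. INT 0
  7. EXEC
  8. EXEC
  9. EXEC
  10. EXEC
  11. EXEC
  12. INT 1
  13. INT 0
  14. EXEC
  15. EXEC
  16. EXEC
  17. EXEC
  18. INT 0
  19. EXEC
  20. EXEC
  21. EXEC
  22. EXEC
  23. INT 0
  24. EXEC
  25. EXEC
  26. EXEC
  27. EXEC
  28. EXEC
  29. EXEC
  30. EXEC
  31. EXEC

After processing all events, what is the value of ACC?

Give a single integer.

Answer: -44

Derivation:
Event 1 (EXEC): [MAIN] PC=0: INC 3 -> ACC=3
Event 2 (INT 1): INT 1 arrives: push (MAIN, PC=1), enter IRQ1 at PC=0 (depth now 1)
Event 3 (EXEC): [IRQ1] PC=0: DEC 3 -> ACC=0
Event 4 (EXEC): [IRQ1] PC=1: IRET -> resume MAIN at PC=1 (depth now 0)
Event 5 (EXEC): [MAIN] PC=1: DEC 5 -> ACC=-5
Event 6 (INT 0): INT 0 arrives: push (MAIN, PC=2), enter IRQ0 at PC=0 (depth now 1)
Event 7 (EXEC): [IRQ0] PC=0: DEC 2 -> ACC=-7
Event 8 (EXEC): [IRQ0] PC=1: DEC 3 -> ACC=-10
Event 9 (EXEC): [IRQ0] PC=2: DEC 4 -> ACC=-14
Event 10 (EXEC): [IRQ0] PC=3: IRET -> resume MAIN at PC=2 (depth now 0)
Event 11 (EXEC): [MAIN] PC=2: NOP
Event 12 (INT 1): INT 1 arrives: push (MAIN, PC=3), enter IRQ1 at PC=0 (depth now 1)
Event 13 (INT 0): INT 0 arrives: push (IRQ1, PC=0), enter IRQ0 at PC=0 (depth now 2)
Event 14 (EXEC): [IRQ0] PC=0: DEC 2 -> ACC=-16
Event 15 (EXEC): [IRQ0] PC=1: DEC 3 -> ACC=-19
Event 16 (EXEC): [IRQ0] PC=2: DEC 4 -> ACC=-23
Event 17 (EXEC): [IRQ0] PC=3: IRET -> resume IRQ1 at PC=0 (depth now 1)
Event 18 (INT 0): INT 0 arrives: push (IRQ1, PC=0), enter IRQ0 at PC=0 (depth now 2)
Event 19 (EXEC): [IRQ0] PC=0: DEC 2 -> ACC=-25
Event 20 (EXEC): [IRQ0] PC=1: DEC 3 -> ACC=-28
Event 21 (EXEC): [IRQ0] PC=2: DEC 4 -> ACC=-32
Event 22 (EXEC): [IRQ0] PC=3: IRET -> resume IRQ1 at PC=0 (depth now 1)
Event 23 (INT 0): INT 0 arrives: push (IRQ1, PC=0), enter IRQ0 at PC=0 (depth now 2)
Event 24 (EXEC): [IRQ0] PC=0: DEC 2 -> ACC=-34
Event 25 (EXEC): [IRQ0] PC=1: DEC 3 -> ACC=-37
Event 26 (EXEC): [IRQ0] PC=2: DEC 4 -> ACC=-41
Event 27 (EXEC): [IRQ0] PC=3: IRET -> resume IRQ1 at PC=0 (depth now 1)
Event 28 (EXEC): [IRQ1] PC=0: DEC 3 -> ACC=-44
Event 29 (EXEC): [IRQ1] PC=1: IRET -> resume MAIN at PC=3 (depth now 0)
Event 30 (EXEC): [MAIN] PC=3: NOP
Event 31 (EXEC): [MAIN] PC=4: HALT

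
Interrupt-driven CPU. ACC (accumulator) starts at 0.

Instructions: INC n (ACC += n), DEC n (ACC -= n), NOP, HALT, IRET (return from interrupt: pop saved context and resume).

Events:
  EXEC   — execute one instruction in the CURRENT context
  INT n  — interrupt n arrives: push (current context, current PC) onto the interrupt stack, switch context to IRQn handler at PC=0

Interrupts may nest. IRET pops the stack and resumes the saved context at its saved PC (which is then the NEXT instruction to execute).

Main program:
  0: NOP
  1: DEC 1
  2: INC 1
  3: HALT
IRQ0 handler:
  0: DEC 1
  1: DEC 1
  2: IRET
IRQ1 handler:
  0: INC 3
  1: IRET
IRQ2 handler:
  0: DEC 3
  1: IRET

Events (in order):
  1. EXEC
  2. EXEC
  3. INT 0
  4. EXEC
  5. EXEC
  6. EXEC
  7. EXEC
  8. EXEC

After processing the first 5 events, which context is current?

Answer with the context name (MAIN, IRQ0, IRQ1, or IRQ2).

Event 1 (EXEC): [MAIN] PC=0: NOP
Event 2 (EXEC): [MAIN] PC=1: DEC 1 -> ACC=-1
Event 3 (INT 0): INT 0 arrives: push (MAIN, PC=2), enter IRQ0 at PC=0 (depth now 1)
Event 4 (EXEC): [IRQ0] PC=0: DEC 1 -> ACC=-2
Event 5 (EXEC): [IRQ0] PC=1: DEC 1 -> ACC=-3

Answer: IRQ0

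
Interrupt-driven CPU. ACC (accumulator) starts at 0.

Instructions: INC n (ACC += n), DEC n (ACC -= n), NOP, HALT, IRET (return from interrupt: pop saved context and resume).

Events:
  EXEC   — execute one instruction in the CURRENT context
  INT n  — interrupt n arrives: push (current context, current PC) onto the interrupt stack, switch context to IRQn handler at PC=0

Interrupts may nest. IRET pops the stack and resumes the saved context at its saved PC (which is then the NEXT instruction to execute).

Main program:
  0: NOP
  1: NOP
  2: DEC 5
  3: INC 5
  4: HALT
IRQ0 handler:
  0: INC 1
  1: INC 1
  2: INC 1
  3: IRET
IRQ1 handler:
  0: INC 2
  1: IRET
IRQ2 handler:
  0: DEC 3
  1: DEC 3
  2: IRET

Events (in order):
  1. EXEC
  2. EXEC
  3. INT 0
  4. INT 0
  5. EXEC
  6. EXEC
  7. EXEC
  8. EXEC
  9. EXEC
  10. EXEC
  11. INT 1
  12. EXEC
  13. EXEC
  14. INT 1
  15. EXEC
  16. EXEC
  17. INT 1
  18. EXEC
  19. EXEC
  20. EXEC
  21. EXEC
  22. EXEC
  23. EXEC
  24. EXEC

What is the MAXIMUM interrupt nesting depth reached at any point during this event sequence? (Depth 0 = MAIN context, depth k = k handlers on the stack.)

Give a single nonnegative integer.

Event 1 (EXEC): [MAIN] PC=0: NOP [depth=0]
Event 2 (EXEC): [MAIN] PC=1: NOP [depth=0]
Event 3 (INT 0): INT 0 arrives: push (MAIN, PC=2), enter IRQ0 at PC=0 (depth now 1) [depth=1]
Event 4 (INT 0): INT 0 arrives: push (IRQ0, PC=0), enter IRQ0 at PC=0 (depth now 2) [depth=2]
Event 5 (EXEC): [IRQ0] PC=0: INC 1 -> ACC=1 [depth=2]
Event 6 (EXEC): [IRQ0] PC=1: INC 1 -> ACC=2 [depth=2]
Event 7 (EXEC): [IRQ0] PC=2: INC 1 -> ACC=3 [depth=2]
Event 8 (EXEC): [IRQ0] PC=3: IRET -> resume IRQ0 at PC=0 (depth now 1) [depth=1]
Event 9 (EXEC): [IRQ0] PC=0: INC 1 -> ACC=4 [depth=1]
Event 10 (EXEC): [IRQ0] PC=1: INC 1 -> ACC=5 [depth=1]
Event 11 (INT 1): INT 1 arrives: push (IRQ0, PC=2), enter IRQ1 at PC=0 (depth now 2) [depth=2]
Event 12 (EXEC): [IRQ1] PC=0: INC 2 -> ACC=7 [depth=2]
Event 13 (EXEC): [IRQ1] PC=1: IRET -> resume IRQ0 at PC=2 (depth now 1) [depth=1]
Event 14 (INT 1): INT 1 arrives: push (IRQ0, PC=2), enter IRQ1 at PC=0 (depth now 2) [depth=2]
Event 15 (EXEC): [IRQ1] PC=0: INC 2 -> ACC=9 [depth=2]
Event 16 (EXEC): [IRQ1] PC=1: IRET -> resume IRQ0 at PC=2 (depth now 1) [depth=1]
Event 17 (INT 1): INT 1 arrives: push (IRQ0, PC=2), enter IRQ1 at PC=0 (depth now 2) [depth=2]
Event 18 (EXEC): [IRQ1] PC=0: INC 2 -> ACC=11 [depth=2]
Event 19 (EXEC): [IRQ1] PC=1: IRET -> resume IRQ0 at PC=2 (depth now 1) [depth=1]
Event 20 (EXEC): [IRQ0] PC=2: INC 1 -> ACC=12 [depth=1]
Event 21 (EXEC): [IRQ0] PC=3: IRET -> resume MAIN at PC=2 (depth now 0) [depth=0]
Event 22 (EXEC): [MAIN] PC=2: DEC 5 -> ACC=7 [depth=0]
Event 23 (EXEC): [MAIN] PC=3: INC 5 -> ACC=12 [depth=0]
Event 24 (EXEC): [MAIN] PC=4: HALT [depth=0]
Max depth observed: 2

Answer: 2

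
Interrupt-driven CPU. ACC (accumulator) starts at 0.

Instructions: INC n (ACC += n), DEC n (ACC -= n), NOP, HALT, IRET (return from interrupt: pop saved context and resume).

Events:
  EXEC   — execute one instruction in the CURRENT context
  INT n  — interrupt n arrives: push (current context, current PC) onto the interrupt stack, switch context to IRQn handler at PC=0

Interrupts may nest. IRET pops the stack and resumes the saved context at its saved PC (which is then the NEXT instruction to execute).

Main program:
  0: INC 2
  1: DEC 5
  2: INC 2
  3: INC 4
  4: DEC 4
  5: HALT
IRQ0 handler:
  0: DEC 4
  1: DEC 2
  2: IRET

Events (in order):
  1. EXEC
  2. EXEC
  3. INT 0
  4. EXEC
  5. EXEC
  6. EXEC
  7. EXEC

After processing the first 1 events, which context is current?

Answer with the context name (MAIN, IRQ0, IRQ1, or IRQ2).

Answer: MAIN

Derivation:
Event 1 (EXEC): [MAIN] PC=0: INC 2 -> ACC=2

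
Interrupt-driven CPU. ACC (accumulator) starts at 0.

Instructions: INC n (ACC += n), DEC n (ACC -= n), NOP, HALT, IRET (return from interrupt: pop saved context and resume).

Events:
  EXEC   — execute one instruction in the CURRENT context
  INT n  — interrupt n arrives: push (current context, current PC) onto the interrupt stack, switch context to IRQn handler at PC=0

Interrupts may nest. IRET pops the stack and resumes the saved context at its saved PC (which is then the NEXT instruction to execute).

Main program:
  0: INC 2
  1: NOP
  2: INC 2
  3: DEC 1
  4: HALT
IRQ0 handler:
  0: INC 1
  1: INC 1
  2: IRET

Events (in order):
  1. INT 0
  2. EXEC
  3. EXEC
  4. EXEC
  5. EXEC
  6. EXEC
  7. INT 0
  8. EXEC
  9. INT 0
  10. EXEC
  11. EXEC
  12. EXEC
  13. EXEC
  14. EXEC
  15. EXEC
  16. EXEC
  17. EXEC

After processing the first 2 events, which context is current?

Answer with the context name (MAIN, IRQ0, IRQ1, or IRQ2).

Event 1 (INT 0): INT 0 arrives: push (MAIN, PC=0), enter IRQ0 at PC=0 (depth now 1)
Event 2 (EXEC): [IRQ0] PC=0: INC 1 -> ACC=1

Answer: IRQ0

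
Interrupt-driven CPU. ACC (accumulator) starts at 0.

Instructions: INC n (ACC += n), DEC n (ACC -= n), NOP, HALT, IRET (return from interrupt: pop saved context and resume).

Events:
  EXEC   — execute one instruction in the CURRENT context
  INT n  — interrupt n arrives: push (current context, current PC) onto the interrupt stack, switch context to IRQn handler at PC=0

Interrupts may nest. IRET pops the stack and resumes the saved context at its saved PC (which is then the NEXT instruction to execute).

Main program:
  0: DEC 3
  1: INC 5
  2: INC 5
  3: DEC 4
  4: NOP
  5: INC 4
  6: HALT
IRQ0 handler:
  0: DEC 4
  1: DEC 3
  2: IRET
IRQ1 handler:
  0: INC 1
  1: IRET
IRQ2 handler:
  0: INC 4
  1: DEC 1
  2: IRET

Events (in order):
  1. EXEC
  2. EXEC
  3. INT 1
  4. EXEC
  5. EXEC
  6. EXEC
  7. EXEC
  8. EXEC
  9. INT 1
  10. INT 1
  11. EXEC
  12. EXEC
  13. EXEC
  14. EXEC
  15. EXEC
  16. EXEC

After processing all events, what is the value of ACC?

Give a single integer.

Answer: 10

Derivation:
Event 1 (EXEC): [MAIN] PC=0: DEC 3 -> ACC=-3
Event 2 (EXEC): [MAIN] PC=1: INC 5 -> ACC=2
Event 3 (INT 1): INT 1 arrives: push (MAIN, PC=2), enter IRQ1 at PC=0 (depth now 1)
Event 4 (EXEC): [IRQ1] PC=0: INC 1 -> ACC=3
Event 5 (EXEC): [IRQ1] PC=1: IRET -> resume MAIN at PC=2 (depth now 0)
Event 6 (EXEC): [MAIN] PC=2: INC 5 -> ACC=8
Event 7 (EXEC): [MAIN] PC=3: DEC 4 -> ACC=4
Event 8 (EXEC): [MAIN] PC=4: NOP
Event 9 (INT 1): INT 1 arrives: push (MAIN, PC=5), enter IRQ1 at PC=0 (depth now 1)
Event 10 (INT 1): INT 1 arrives: push (IRQ1, PC=0), enter IRQ1 at PC=0 (depth now 2)
Event 11 (EXEC): [IRQ1] PC=0: INC 1 -> ACC=5
Event 12 (EXEC): [IRQ1] PC=1: IRET -> resume IRQ1 at PC=0 (depth now 1)
Event 13 (EXEC): [IRQ1] PC=0: INC 1 -> ACC=6
Event 14 (EXEC): [IRQ1] PC=1: IRET -> resume MAIN at PC=5 (depth now 0)
Event 15 (EXEC): [MAIN] PC=5: INC 4 -> ACC=10
Event 16 (EXEC): [MAIN] PC=6: HALT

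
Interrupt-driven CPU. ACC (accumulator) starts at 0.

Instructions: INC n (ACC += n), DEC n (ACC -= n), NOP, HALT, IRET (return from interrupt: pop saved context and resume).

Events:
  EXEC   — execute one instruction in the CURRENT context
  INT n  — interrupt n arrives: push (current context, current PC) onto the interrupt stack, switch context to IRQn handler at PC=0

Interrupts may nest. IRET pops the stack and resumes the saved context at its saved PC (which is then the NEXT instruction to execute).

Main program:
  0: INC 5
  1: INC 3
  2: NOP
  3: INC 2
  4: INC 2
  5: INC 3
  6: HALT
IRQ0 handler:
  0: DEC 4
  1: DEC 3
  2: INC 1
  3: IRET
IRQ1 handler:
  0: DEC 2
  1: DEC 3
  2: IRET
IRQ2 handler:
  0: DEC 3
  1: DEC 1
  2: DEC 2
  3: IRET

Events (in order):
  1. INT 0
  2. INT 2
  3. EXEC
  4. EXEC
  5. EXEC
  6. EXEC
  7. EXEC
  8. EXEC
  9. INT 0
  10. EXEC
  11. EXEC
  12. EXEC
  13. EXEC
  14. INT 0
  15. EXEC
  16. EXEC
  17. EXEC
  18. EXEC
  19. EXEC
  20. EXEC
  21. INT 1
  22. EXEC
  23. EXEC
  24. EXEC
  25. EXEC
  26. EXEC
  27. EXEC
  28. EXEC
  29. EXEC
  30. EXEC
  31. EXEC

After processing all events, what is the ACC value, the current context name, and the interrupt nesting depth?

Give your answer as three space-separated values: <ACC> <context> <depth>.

Answer: -14 MAIN 0

Derivation:
Event 1 (INT 0): INT 0 arrives: push (MAIN, PC=0), enter IRQ0 at PC=0 (depth now 1)
Event 2 (INT 2): INT 2 arrives: push (IRQ0, PC=0), enter IRQ2 at PC=0 (depth now 2)
Event 3 (EXEC): [IRQ2] PC=0: DEC 3 -> ACC=-3
Event 4 (EXEC): [IRQ2] PC=1: DEC 1 -> ACC=-4
Event 5 (EXEC): [IRQ2] PC=2: DEC 2 -> ACC=-6
Event 6 (EXEC): [IRQ2] PC=3: IRET -> resume IRQ0 at PC=0 (depth now 1)
Event 7 (EXEC): [IRQ0] PC=0: DEC 4 -> ACC=-10
Event 8 (EXEC): [IRQ0] PC=1: DEC 3 -> ACC=-13
Event 9 (INT 0): INT 0 arrives: push (IRQ0, PC=2), enter IRQ0 at PC=0 (depth now 2)
Event 10 (EXEC): [IRQ0] PC=0: DEC 4 -> ACC=-17
Event 11 (EXEC): [IRQ0] PC=1: DEC 3 -> ACC=-20
Event 12 (EXEC): [IRQ0] PC=2: INC 1 -> ACC=-19
Event 13 (EXEC): [IRQ0] PC=3: IRET -> resume IRQ0 at PC=2 (depth now 1)
Event 14 (INT 0): INT 0 arrives: push (IRQ0, PC=2), enter IRQ0 at PC=0 (depth now 2)
Event 15 (EXEC): [IRQ0] PC=0: DEC 4 -> ACC=-23
Event 16 (EXEC): [IRQ0] PC=1: DEC 3 -> ACC=-26
Event 17 (EXEC): [IRQ0] PC=2: INC 1 -> ACC=-25
Event 18 (EXEC): [IRQ0] PC=3: IRET -> resume IRQ0 at PC=2 (depth now 1)
Event 19 (EXEC): [IRQ0] PC=2: INC 1 -> ACC=-24
Event 20 (EXEC): [IRQ0] PC=3: IRET -> resume MAIN at PC=0 (depth now 0)
Event 21 (INT 1): INT 1 arrives: push (MAIN, PC=0), enter IRQ1 at PC=0 (depth now 1)
Event 22 (EXEC): [IRQ1] PC=0: DEC 2 -> ACC=-26
Event 23 (EXEC): [IRQ1] PC=1: DEC 3 -> ACC=-29
Event 24 (EXEC): [IRQ1] PC=2: IRET -> resume MAIN at PC=0 (depth now 0)
Event 25 (EXEC): [MAIN] PC=0: INC 5 -> ACC=-24
Event 26 (EXEC): [MAIN] PC=1: INC 3 -> ACC=-21
Event 27 (EXEC): [MAIN] PC=2: NOP
Event 28 (EXEC): [MAIN] PC=3: INC 2 -> ACC=-19
Event 29 (EXEC): [MAIN] PC=4: INC 2 -> ACC=-17
Event 30 (EXEC): [MAIN] PC=5: INC 3 -> ACC=-14
Event 31 (EXEC): [MAIN] PC=6: HALT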